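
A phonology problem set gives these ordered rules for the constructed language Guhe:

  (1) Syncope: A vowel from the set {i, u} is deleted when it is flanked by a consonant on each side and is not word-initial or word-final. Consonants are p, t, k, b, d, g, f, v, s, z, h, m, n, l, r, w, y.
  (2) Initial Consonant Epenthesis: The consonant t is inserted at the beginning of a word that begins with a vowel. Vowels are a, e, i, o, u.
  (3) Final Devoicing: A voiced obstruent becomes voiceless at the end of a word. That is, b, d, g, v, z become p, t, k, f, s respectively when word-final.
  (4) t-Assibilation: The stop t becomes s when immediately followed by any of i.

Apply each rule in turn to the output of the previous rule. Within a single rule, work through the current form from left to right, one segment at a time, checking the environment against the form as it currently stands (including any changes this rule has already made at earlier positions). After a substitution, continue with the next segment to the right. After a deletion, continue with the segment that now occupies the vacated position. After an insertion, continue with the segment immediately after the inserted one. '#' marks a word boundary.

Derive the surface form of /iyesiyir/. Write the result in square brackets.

[siyesyr]

(1) Syncope: [iyesiyir] → [iyesyr]
(2) Initial Consonant Epenthesis: [iyesyr] → [tiyesyr]
(3) Final Devoicing: no change — [tiyesyr]
(4) t-Assibilation: [tiyesyr] → [siyesyr]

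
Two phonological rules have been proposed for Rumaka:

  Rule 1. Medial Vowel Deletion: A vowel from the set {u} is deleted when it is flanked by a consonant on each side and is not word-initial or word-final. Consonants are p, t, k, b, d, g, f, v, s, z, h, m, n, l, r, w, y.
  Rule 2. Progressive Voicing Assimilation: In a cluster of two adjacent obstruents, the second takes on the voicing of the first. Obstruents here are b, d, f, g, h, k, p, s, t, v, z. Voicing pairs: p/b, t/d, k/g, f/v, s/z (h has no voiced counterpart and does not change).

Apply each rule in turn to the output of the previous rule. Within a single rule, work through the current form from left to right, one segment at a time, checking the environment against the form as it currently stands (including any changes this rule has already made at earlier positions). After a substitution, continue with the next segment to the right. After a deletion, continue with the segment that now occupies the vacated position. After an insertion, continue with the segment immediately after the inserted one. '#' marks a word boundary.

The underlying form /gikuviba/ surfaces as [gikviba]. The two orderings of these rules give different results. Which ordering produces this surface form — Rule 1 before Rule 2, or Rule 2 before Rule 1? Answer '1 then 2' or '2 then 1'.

Order 1 then 2:
  1 Medial Vowel Deletion: [gikuviba] → [gikviba]
  2 Progressive Voicing Assimilation: [gikviba] → [gikfiba]
  result: [gikfiba]
Order 2 then 1:
  2 Progressive Voicing Assimilation: no change — [gikuviba]
  1 Medial Vowel Deletion: [gikuviba] → [gikviba]
  result: [gikviba]

2 then 1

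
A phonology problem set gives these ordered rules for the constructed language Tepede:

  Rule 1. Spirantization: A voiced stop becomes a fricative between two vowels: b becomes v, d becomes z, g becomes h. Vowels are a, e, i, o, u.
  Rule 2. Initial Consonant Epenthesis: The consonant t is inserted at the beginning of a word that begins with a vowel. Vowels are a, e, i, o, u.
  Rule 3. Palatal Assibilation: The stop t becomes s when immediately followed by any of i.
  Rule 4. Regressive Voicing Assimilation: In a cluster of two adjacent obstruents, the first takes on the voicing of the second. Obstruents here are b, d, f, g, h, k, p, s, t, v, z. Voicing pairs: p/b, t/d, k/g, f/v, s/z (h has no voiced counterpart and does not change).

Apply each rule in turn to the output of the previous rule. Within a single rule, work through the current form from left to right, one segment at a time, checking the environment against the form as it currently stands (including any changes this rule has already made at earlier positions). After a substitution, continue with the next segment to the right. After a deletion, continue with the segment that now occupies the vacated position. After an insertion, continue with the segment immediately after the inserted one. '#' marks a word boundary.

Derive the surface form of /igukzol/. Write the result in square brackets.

[sihugzol]

Rule 1 Spirantization: [igukzol] → [ihukzol]
Rule 2 Initial Consonant Epenthesis: [ihukzol] → [tihukzol]
Rule 3 Palatal Assibilation: [tihukzol] → [sihukzol]
Rule 4 Regressive Voicing Assimilation: [sihukzol] → [sihugzol]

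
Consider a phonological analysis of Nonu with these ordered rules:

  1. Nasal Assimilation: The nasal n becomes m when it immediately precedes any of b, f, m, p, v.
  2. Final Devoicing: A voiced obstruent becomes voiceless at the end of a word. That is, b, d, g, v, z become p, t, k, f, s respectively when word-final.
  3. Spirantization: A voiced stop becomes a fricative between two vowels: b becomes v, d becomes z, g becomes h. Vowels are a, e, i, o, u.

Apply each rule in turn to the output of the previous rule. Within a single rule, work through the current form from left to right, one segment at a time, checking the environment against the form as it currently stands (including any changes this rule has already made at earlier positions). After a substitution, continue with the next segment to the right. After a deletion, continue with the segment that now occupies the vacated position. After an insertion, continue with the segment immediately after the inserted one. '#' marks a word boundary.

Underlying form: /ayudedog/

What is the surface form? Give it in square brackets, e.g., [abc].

[ayuzezok]

1 Nasal Assimilation: no change — [ayudedog]
2 Final Devoicing: [ayudedog] → [ayudedok]
3 Spirantization: [ayudedok] → [ayuzezok]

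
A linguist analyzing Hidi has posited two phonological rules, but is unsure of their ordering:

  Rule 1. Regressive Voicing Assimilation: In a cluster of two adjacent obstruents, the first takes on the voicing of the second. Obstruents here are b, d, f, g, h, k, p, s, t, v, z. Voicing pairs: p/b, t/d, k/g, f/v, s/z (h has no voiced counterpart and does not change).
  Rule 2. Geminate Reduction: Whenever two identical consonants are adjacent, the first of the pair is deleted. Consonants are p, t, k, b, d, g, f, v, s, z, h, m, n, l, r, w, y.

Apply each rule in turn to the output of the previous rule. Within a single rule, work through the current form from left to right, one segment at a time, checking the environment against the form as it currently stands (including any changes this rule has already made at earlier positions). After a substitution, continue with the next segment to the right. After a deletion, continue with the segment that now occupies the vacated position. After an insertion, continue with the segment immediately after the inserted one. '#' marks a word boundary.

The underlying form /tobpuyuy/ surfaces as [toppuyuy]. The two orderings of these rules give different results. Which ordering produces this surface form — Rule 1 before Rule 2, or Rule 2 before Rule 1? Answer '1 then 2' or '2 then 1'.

Order 1 then 2:
  1 Regressive Voicing Assimilation: [tobpuyuy] → [toppuyuy]
  2 Geminate Reduction: [toppuyuy] → [topuyuy]
  result: [topuyuy]
Order 2 then 1:
  2 Geminate Reduction: no change — [tobpuyuy]
  1 Regressive Voicing Assimilation: [tobpuyuy] → [toppuyuy]
  result: [toppuyuy]

2 then 1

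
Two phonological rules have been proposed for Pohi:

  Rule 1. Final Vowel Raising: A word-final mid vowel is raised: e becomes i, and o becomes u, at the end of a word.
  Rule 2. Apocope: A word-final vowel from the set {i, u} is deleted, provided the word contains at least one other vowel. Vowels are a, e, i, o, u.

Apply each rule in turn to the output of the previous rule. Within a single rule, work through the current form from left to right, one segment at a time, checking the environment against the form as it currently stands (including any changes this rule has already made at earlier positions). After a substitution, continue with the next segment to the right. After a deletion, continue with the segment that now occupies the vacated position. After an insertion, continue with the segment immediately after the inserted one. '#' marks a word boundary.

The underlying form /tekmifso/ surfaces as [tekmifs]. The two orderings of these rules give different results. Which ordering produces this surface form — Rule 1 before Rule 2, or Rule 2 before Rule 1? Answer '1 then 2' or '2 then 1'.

Order 1 then 2:
  1 Final Vowel Raising: [tekmifso] → [tekmifsu]
  2 Apocope: [tekmifsu] → [tekmifs]
  result: [tekmifs]
Order 2 then 1:
  2 Apocope: no change — [tekmifso]
  1 Final Vowel Raising: [tekmifso] → [tekmifsu]
  result: [tekmifsu]

1 then 2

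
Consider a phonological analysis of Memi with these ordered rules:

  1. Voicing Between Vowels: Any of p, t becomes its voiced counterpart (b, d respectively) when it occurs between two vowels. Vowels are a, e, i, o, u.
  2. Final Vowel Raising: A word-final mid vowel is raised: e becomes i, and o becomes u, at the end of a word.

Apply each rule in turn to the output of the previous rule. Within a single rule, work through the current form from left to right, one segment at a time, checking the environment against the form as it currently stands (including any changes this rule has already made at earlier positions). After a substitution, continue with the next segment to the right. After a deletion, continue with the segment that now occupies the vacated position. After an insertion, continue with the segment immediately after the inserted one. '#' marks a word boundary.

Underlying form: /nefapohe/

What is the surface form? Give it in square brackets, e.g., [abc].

1 Voicing Between Vowels: [nefapohe] → [nefabohe]
2 Final Vowel Raising: [nefabohe] → [nefabohi]

[nefabohi]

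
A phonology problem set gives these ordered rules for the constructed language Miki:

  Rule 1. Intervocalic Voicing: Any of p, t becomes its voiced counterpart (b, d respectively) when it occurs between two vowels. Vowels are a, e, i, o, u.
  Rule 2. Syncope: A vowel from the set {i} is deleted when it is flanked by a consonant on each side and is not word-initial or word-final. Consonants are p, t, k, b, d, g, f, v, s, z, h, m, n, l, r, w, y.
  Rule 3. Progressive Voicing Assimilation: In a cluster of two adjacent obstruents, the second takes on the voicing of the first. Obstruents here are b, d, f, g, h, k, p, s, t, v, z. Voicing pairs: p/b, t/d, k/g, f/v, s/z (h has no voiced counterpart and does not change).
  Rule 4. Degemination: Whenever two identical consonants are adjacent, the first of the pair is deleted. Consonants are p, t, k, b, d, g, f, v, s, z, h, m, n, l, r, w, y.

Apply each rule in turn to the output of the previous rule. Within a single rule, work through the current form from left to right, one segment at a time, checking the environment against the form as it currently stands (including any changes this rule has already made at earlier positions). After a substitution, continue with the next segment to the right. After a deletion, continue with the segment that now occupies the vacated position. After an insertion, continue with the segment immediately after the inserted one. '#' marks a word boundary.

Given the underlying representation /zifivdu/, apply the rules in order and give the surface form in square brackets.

Rule 1 Intervocalic Voicing: no change — [zifivdu]
Rule 2 Syncope: [zifivdu] → [zfvdu]
Rule 3 Progressive Voicing Assimilation: [zfvdu] → [zvvdu]
Rule 4 Degemination: [zvvdu] → [zvdu]

[zvdu]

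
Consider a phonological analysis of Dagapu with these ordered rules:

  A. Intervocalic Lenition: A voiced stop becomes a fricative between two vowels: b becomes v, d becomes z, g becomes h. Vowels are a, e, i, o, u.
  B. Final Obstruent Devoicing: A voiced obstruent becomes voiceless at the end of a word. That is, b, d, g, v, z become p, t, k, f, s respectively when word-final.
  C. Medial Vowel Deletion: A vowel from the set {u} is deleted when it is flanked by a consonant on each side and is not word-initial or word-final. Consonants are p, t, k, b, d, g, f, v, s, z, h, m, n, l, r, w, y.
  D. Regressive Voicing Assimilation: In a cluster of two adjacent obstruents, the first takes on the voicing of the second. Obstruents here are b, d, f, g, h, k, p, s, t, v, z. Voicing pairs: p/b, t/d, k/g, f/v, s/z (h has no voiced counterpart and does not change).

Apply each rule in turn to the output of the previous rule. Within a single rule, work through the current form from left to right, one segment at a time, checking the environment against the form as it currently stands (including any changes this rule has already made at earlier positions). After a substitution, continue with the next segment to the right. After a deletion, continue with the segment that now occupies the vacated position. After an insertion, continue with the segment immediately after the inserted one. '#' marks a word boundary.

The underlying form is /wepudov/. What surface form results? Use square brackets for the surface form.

[webzof]

A Intervocalic Lenition: [wepudov] → [wepuzov]
B Final Obstruent Devoicing: [wepuzov] → [wepuzof]
C Medial Vowel Deletion: [wepuzof] → [wepzof]
D Regressive Voicing Assimilation: [wepzof] → [webzof]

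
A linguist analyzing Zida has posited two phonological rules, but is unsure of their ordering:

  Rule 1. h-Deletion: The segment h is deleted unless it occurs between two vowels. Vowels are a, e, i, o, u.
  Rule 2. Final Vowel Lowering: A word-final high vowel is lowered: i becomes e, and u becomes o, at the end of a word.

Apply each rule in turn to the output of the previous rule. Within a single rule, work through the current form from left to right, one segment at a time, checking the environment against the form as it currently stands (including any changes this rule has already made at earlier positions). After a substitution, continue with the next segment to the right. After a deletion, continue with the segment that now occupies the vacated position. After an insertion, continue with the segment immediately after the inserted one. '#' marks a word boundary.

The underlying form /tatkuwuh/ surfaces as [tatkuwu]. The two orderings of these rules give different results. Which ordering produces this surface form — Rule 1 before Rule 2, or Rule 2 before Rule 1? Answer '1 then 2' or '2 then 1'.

2 then 1

Order 1 then 2:
  1 h-Deletion: [tatkuwuh] → [tatkuwu]
  2 Final Vowel Lowering: [tatkuwu] → [tatkuwo]
  result: [tatkuwo]
Order 2 then 1:
  2 Final Vowel Lowering: no change — [tatkuwuh]
  1 h-Deletion: [tatkuwuh] → [tatkuwu]
  result: [tatkuwu]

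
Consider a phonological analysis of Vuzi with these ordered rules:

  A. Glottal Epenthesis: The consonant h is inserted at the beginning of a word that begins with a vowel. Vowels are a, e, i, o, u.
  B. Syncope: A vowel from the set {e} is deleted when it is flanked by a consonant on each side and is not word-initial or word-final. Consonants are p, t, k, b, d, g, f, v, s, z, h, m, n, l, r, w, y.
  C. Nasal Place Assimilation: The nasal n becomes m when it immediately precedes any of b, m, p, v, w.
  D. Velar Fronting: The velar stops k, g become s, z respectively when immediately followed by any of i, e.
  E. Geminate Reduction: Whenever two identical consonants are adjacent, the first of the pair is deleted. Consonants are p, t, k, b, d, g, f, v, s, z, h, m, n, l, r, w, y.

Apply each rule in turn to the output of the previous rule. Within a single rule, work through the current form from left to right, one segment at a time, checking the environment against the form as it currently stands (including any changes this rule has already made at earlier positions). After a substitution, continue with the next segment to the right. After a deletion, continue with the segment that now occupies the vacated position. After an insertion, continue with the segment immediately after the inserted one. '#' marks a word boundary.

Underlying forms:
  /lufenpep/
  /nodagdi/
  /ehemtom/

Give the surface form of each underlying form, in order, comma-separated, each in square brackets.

/lufenpep/:
  A Glottal Epenthesis: no change — [lufenpep]
  B Syncope: [lufenpep] → [lufnpp]
  C Nasal Place Assimilation: [lufnpp] → [lufmpp]
  D Velar Fronting: no change — [lufmpp]
  E Geminate Reduction: [lufmpp] → [lufmp]
/nodagdi/:
  A Glottal Epenthesis: no change — [nodagdi]
  B Syncope: no change — [nodagdi]
  C Nasal Place Assimilation: no change — [nodagdi]
  D Velar Fronting: no change — [nodagdi]
  E Geminate Reduction: no change — [nodagdi]
/ehemtom/:
  A Glottal Epenthesis: [ehemtom] → [hehemtom]
  B Syncope: [hehemtom] → [hhmtom]
  C Nasal Place Assimilation: no change — [hhmtom]
  D Velar Fronting: no change — [hhmtom]
  E Geminate Reduction: [hhmtom] → [hmtom]

[lufmp], [nodagdi], [hmtom]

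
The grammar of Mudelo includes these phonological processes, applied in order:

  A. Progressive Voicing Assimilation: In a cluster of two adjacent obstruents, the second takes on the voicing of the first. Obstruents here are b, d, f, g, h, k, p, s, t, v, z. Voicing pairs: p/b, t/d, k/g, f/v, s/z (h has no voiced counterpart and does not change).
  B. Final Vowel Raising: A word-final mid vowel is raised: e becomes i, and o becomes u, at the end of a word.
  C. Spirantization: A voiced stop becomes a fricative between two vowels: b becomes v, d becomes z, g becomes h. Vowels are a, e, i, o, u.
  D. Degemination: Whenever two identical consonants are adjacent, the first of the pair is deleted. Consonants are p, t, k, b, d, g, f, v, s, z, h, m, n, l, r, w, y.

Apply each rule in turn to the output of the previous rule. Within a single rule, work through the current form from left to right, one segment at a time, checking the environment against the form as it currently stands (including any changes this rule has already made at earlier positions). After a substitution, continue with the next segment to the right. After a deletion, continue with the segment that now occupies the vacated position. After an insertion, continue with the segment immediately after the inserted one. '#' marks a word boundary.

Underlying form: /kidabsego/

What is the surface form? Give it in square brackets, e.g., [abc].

A Progressive Voicing Assimilation: [kidabsego] → [kidabzego]
B Final Vowel Raising: [kidabzego] → [kidabzegu]
C Spirantization: [kidabzegu] → [kizabzehu]
D Degemination: no change — [kizabzehu]

[kizabzehu]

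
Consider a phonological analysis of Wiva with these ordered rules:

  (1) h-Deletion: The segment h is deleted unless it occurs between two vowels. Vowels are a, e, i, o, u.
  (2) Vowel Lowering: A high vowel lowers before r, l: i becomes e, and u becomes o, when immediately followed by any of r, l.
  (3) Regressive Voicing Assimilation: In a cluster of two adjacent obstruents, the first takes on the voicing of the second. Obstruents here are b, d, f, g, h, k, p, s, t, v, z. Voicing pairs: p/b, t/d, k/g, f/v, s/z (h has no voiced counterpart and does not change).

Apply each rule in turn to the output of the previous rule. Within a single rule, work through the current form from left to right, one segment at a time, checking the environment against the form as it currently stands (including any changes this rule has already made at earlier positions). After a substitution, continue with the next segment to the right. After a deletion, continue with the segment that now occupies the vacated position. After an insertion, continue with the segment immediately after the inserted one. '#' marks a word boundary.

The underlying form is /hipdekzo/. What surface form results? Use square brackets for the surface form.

[ibdegzo]

(1) h-Deletion: [hipdekzo] → [ipdekzo]
(2) Vowel Lowering: no change — [ipdekzo]
(3) Regressive Voicing Assimilation: [ipdekzo] → [ibdegzo]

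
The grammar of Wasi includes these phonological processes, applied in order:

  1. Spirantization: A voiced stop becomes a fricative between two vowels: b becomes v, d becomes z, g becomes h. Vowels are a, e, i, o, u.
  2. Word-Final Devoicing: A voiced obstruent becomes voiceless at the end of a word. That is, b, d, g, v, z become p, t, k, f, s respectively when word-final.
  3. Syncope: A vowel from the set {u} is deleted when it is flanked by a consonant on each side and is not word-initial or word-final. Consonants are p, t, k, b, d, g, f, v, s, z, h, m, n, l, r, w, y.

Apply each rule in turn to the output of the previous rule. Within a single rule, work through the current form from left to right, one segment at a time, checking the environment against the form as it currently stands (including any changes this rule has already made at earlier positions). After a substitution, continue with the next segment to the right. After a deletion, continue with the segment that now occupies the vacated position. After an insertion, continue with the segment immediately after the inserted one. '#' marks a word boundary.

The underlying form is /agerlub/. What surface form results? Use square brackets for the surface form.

[aherlp]

1 Spirantization: [agerlub] → [aherlub]
2 Word-Final Devoicing: [aherlub] → [aherlup]
3 Syncope: [aherlup] → [aherlp]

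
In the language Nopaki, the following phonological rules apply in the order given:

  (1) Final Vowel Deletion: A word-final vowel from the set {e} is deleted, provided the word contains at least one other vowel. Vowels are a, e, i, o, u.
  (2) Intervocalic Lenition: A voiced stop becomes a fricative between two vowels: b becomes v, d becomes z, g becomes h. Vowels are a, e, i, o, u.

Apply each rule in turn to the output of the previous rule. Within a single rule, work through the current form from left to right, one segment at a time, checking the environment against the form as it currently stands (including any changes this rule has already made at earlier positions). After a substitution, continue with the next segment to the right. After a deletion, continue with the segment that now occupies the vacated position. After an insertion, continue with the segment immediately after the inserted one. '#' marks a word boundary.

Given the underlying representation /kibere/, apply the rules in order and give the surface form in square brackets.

(1) Final Vowel Deletion: [kibere] → [kiber]
(2) Intervocalic Lenition: [kiber] → [kiver]

[kiver]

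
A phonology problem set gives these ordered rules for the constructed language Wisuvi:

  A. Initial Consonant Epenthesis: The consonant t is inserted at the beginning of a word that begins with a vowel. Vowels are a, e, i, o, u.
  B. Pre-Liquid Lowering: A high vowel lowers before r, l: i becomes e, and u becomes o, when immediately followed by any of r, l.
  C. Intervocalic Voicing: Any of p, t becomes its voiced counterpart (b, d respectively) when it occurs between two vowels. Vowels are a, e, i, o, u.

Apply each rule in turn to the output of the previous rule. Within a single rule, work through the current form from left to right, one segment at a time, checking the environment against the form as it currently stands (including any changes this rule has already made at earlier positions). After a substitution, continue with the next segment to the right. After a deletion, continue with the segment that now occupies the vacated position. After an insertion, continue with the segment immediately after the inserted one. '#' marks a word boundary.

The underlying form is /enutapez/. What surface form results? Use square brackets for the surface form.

[tenudabez]

A Initial Consonant Epenthesis: [enutapez] → [tenutapez]
B Pre-Liquid Lowering: no change — [tenutapez]
C Intervocalic Voicing: [tenutapez] → [tenudabez]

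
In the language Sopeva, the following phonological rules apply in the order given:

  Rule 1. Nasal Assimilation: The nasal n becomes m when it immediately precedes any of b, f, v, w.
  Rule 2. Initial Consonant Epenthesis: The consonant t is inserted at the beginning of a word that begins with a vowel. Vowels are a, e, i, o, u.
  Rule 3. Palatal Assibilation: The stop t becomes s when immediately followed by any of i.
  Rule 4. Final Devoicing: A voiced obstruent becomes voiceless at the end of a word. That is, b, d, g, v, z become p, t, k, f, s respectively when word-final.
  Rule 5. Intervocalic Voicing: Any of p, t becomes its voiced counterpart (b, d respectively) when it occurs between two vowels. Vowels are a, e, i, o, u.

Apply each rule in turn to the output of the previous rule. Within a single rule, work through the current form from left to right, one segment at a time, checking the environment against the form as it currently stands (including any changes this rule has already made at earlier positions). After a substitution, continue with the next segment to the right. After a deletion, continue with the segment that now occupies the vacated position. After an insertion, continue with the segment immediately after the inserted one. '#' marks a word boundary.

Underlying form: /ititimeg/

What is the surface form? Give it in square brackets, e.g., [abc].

Rule 1 Nasal Assimilation: no change — [ititimeg]
Rule 2 Initial Consonant Epenthesis: [ititimeg] → [tititimeg]
Rule 3 Palatal Assibilation: [tititimeg] → [sisisimeg]
Rule 4 Final Devoicing: [sisisimeg] → [sisisimek]
Rule 5 Intervocalic Voicing: no change — [sisisimek]

[sisisimek]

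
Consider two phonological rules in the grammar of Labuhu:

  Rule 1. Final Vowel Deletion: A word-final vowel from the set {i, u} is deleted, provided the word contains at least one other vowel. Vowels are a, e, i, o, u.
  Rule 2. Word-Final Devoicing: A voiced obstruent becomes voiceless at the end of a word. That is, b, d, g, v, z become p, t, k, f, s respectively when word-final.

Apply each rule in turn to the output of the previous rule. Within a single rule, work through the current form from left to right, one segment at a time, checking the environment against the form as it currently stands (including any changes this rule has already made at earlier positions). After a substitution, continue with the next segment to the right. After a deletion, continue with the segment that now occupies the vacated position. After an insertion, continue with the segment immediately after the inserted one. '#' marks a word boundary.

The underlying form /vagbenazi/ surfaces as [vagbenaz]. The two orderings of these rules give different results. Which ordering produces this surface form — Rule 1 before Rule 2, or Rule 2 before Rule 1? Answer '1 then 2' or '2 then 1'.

Order 1 then 2:
  1 Final Vowel Deletion: [vagbenazi] → [vagbenaz]
  2 Word-Final Devoicing: [vagbenaz] → [vagbenas]
  result: [vagbenas]
Order 2 then 1:
  2 Word-Final Devoicing: no change — [vagbenazi]
  1 Final Vowel Deletion: [vagbenazi] → [vagbenaz]
  result: [vagbenaz]

2 then 1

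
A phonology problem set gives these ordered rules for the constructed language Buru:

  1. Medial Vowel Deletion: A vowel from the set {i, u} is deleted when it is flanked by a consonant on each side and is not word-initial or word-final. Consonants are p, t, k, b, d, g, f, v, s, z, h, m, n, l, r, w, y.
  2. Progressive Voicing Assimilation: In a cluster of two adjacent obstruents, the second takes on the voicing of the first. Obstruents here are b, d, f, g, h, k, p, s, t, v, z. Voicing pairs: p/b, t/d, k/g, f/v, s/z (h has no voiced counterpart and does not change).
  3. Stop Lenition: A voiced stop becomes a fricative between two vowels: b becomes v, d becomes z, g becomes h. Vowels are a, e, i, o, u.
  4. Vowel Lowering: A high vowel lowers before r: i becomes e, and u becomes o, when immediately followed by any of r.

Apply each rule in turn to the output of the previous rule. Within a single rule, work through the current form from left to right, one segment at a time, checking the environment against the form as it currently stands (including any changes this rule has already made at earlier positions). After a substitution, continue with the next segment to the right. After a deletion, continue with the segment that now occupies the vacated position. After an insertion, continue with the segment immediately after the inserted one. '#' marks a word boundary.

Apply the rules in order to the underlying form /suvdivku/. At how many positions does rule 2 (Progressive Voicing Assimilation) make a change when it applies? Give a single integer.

3

1 Medial Vowel Deletion: [suvdivku] → [svdvku]
2 Progressive Voicing Assimilation: [svdvku] → [sftfku]
3 Stop Lenition: no change — [sftfku]
4 Vowel Lowering: no change — [sftfku]
Rule 2 changed 3 position(s).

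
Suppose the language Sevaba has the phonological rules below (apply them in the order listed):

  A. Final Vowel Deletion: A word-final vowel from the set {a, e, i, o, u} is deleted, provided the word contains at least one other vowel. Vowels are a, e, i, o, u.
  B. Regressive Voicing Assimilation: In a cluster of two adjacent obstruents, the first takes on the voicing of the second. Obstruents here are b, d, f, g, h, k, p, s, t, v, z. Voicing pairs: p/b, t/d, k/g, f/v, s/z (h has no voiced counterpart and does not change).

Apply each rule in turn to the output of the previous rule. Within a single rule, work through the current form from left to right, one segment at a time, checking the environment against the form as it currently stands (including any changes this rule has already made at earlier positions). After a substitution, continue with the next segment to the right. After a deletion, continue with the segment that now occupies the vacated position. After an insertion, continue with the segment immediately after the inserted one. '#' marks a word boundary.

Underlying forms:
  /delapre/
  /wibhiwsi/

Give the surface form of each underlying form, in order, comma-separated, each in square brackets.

/delapre/:
  A Final Vowel Deletion: [delapre] → [delapr]
  B Regressive Voicing Assimilation: no change — [delapr]
/wibhiwsi/:
  A Final Vowel Deletion: [wibhiwsi] → [wibhiws]
  B Regressive Voicing Assimilation: [wibhiws] → [wiphiws]

[delapr], [wiphiws]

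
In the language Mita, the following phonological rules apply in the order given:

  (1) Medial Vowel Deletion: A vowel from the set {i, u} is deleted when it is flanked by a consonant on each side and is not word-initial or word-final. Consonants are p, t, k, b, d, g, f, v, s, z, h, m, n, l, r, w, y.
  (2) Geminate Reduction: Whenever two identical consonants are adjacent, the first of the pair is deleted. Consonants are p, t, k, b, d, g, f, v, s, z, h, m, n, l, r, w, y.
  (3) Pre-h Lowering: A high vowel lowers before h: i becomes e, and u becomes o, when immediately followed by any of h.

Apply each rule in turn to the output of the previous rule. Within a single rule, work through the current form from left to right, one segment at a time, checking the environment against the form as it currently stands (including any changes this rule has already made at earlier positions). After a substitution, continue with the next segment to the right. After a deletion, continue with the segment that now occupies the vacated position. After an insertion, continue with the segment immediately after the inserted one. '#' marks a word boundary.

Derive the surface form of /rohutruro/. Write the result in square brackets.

[rohtro]

(1) Medial Vowel Deletion: [rohutruro] → [rohtrro]
(2) Geminate Reduction: [rohtrro] → [rohtro]
(3) Pre-h Lowering: no change — [rohtro]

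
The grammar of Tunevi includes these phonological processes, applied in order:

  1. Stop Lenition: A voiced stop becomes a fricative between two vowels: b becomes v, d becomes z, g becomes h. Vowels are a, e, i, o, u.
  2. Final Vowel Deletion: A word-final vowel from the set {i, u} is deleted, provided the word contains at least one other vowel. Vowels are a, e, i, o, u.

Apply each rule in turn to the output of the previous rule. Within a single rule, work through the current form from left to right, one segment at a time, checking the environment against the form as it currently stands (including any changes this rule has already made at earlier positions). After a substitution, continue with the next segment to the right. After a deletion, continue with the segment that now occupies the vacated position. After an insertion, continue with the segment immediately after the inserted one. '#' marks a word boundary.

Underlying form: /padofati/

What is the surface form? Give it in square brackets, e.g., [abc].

1 Stop Lenition: [padofati] → [pazofati]
2 Final Vowel Deletion: [pazofati] → [pazofat]

[pazofat]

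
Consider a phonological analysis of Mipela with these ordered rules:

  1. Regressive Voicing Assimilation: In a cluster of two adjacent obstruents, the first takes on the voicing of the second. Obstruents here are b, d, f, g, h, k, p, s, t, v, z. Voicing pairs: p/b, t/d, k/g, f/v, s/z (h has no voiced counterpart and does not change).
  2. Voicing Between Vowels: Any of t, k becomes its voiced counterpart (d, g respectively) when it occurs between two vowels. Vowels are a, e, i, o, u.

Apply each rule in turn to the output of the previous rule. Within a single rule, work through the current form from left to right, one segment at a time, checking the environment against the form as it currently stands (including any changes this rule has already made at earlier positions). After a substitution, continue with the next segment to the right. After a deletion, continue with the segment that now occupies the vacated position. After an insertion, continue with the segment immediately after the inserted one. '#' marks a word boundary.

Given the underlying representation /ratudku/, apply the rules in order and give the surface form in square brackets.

1 Regressive Voicing Assimilation: [ratudku] → [ratutku]
2 Voicing Between Vowels: [ratutku] → [radutku]

[radutku]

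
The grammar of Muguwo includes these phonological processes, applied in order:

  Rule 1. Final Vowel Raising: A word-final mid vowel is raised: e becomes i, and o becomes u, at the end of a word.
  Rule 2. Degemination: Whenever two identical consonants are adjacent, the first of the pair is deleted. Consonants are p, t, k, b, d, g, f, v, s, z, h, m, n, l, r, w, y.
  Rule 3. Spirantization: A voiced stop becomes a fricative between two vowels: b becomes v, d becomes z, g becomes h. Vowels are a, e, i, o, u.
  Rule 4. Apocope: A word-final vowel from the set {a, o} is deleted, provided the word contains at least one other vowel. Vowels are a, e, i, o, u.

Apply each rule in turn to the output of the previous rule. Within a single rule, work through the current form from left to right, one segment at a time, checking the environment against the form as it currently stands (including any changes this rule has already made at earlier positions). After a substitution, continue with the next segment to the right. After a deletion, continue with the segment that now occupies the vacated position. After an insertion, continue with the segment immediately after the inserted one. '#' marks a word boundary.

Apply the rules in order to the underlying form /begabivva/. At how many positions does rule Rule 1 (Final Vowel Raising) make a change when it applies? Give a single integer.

0

Rule 1 Final Vowel Raising: no change — [begabivva]
Rule 2 Degemination: [begabivva] → [begabiva]
Rule 3 Spirantization: [begabiva] → [behaviva]
Rule 4 Apocope: [behaviva] → [behaviv]
Rule Rule 1 changed 0 position(s).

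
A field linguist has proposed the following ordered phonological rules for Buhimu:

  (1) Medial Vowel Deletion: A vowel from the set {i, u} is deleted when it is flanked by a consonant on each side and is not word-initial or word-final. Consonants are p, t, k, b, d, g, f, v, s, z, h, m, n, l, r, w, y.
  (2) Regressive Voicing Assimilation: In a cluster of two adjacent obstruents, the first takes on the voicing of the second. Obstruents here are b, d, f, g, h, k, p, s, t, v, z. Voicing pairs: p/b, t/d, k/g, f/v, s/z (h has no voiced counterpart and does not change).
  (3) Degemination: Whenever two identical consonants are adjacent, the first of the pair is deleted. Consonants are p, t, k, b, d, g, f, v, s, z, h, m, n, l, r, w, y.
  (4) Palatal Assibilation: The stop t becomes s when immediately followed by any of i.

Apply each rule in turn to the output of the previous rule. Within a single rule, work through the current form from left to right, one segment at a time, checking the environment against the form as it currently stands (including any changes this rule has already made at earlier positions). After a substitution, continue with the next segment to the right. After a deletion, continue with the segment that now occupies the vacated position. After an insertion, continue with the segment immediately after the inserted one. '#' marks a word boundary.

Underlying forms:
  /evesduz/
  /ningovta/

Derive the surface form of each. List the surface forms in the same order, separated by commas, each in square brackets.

[evezdz], [ngofta]

/evesduz/:
  (1) Medial Vowel Deletion: [evesduz] → [evesdz]
  (2) Regressive Voicing Assimilation: [evesdz] → [evezdz]
  (3) Degemination: no change — [evezdz]
  (4) Palatal Assibilation: no change — [evezdz]
/ningovta/:
  (1) Medial Vowel Deletion: [ningovta] → [nngovta]
  (2) Regressive Voicing Assimilation: [nngovta] → [nngofta]
  (3) Degemination: [nngofta] → [ngofta]
  (4) Palatal Assibilation: no change — [ngofta]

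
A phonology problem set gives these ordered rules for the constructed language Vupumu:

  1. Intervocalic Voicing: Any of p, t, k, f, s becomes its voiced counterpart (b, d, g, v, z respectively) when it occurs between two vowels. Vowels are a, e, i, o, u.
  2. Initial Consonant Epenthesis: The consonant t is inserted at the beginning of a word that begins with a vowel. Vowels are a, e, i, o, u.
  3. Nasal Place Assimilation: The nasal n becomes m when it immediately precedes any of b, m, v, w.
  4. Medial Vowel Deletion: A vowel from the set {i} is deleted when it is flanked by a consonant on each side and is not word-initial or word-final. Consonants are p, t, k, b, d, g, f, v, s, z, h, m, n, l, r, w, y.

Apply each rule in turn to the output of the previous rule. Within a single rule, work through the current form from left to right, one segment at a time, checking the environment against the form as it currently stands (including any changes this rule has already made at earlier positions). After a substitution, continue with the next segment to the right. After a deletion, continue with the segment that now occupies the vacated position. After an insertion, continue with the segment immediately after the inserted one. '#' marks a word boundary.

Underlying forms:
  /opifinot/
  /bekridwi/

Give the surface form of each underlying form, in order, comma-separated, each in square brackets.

/opifinot/:
  1 Intervocalic Voicing: [opifinot] → [obivinot]
  2 Initial Consonant Epenthesis: [obivinot] → [tobivinot]
  3 Nasal Place Assimilation: no change — [tobivinot]
  4 Medial Vowel Deletion: [tobivinot] → [tobvnot]
/bekridwi/:
  1 Intervocalic Voicing: no change — [bekridwi]
  2 Initial Consonant Epenthesis: no change — [bekridwi]
  3 Nasal Place Assimilation: no change — [bekridwi]
  4 Medial Vowel Deletion: [bekridwi] → [bekrdwi]

[tobvnot], [bekrdwi]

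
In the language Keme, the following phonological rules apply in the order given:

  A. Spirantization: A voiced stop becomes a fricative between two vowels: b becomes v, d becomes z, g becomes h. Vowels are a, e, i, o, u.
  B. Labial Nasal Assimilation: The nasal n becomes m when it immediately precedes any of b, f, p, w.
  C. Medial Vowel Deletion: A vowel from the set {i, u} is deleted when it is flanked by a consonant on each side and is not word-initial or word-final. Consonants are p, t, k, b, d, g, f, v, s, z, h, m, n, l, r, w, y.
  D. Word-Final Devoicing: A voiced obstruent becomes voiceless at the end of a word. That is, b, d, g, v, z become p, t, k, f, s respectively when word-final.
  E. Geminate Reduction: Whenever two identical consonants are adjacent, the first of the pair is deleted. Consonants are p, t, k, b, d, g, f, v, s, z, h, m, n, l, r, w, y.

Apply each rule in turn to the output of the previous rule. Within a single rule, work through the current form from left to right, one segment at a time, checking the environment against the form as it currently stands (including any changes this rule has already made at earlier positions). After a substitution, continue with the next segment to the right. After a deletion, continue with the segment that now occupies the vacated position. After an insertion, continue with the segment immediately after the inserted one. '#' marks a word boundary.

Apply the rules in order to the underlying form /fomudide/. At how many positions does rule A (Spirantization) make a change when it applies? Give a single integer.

A Spirantization: [fomudide] → [fomuzize]
B Labial Nasal Assimilation: no change — [fomuzize]
C Medial Vowel Deletion: [fomuzize] → [fomzze]
D Word-Final Devoicing: no change — [fomzze]
E Geminate Reduction: [fomzze] → [fomze]
Rule A changed 2 position(s).

2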